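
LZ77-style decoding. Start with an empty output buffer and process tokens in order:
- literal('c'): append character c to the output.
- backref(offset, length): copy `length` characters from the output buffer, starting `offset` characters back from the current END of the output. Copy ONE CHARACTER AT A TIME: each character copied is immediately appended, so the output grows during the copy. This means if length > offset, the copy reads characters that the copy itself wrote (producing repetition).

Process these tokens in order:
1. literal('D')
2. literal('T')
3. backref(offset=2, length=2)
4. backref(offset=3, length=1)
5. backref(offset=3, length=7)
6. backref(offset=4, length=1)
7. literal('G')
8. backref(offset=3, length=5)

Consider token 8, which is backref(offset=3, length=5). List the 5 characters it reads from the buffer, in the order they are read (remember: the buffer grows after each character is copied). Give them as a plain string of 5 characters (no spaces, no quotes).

Answer: DDGDD

Derivation:
Token 1: literal('D'). Output: "D"
Token 2: literal('T'). Output: "DT"
Token 3: backref(off=2, len=2). Copied 'DT' from pos 0. Output: "DTDT"
Token 4: backref(off=3, len=1). Copied 'T' from pos 1. Output: "DTDTT"
Token 5: backref(off=3, len=7) (overlapping!). Copied 'DTTDTTD' from pos 2. Output: "DTDTTDTTDTTD"
Token 6: backref(off=4, len=1). Copied 'D' from pos 8. Output: "DTDTTDTTDTTDD"
Token 7: literal('G'). Output: "DTDTTDTTDTTDDG"
Token 8: backref(off=3, len=5). Buffer before: "DTDTTDTTDTTDDG" (len 14)
  byte 1: read out[11]='D', append. Buffer now: "DTDTTDTTDTTDDGD"
  byte 2: read out[12]='D', append. Buffer now: "DTDTTDTTDTTDDGDD"
  byte 3: read out[13]='G', append. Buffer now: "DTDTTDTTDTTDDGDDG"
  byte 4: read out[14]='D', append. Buffer now: "DTDTTDTTDTTDDGDDGD"
  byte 5: read out[15]='D', append. Buffer now: "DTDTTDTTDTTDDGDDGDD"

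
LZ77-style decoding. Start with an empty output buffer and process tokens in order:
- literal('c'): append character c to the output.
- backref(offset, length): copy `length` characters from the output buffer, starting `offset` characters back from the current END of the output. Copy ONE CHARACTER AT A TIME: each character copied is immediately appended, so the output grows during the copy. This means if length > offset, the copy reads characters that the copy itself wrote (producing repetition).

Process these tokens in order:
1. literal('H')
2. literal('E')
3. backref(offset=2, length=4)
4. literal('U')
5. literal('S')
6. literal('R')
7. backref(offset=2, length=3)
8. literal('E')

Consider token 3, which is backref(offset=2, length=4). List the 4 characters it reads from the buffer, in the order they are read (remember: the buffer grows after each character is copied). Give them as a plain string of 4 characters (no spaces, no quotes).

Token 1: literal('H'). Output: "H"
Token 2: literal('E'). Output: "HE"
Token 3: backref(off=2, len=4). Buffer before: "HE" (len 2)
  byte 1: read out[0]='H', append. Buffer now: "HEH"
  byte 2: read out[1]='E', append. Buffer now: "HEHE"
  byte 3: read out[2]='H', append. Buffer now: "HEHEH"
  byte 4: read out[3]='E', append. Buffer now: "HEHEHE"

Answer: HEHE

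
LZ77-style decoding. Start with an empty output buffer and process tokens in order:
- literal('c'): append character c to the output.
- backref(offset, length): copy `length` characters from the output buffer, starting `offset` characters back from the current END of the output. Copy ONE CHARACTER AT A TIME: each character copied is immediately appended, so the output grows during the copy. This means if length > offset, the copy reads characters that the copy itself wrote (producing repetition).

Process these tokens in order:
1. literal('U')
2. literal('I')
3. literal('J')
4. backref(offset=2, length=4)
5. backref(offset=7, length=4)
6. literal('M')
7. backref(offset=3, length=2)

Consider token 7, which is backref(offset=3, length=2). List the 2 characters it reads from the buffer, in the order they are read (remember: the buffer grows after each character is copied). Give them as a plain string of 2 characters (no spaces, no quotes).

Answer: JI

Derivation:
Token 1: literal('U'). Output: "U"
Token 2: literal('I'). Output: "UI"
Token 3: literal('J'). Output: "UIJ"
Token 4: backref(off=2, len=4) (overlapping!). Copied 'IJIJ' from pos 1. Output: "UIJIJIJ"
Token 5: backref(off=7, len=4). Copied 'UIJI' from pos 0. Output: "UIJIJIJUIJI"
Token 6: literal('M'). Output: "UIJIJIJUIJIM"
Token 7: backref(off=3, len=2). Buffer before: "UIJIJIJUIJIM" (len 12)
  byte 1: read out[9]='J', append. Buffer now: "UIJIJIJUIJIMJ"
  byte 2: read out[10]='I', append. Buffer now: "UIJIJIJUIJIMJI"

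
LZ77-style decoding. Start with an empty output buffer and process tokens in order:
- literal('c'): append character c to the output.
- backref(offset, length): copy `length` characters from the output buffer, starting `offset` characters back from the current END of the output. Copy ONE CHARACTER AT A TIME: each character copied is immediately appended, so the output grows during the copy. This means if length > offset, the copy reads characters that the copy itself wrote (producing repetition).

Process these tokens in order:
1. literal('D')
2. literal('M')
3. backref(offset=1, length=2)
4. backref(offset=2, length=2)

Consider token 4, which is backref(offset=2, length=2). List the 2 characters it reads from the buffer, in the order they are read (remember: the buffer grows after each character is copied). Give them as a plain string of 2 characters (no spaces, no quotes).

Answer: MM

Derivation:
Token 1: literal('D'). Output: "D"
Token 2: literal('M'). Output: "DM"
Token 3: backref(off=1, len=2) (overlapping!). Copied 'MM' from pos 1. Output: "DMMM"
Token 4: backref(off=2, len=2). Buffer before: "DMMM" (len 4)
  byte 1: read out[2]='M', append. Buffer now: "DMMMM"
  byte 2: read out[3]='M', append. Buffer now: "DMMMMM"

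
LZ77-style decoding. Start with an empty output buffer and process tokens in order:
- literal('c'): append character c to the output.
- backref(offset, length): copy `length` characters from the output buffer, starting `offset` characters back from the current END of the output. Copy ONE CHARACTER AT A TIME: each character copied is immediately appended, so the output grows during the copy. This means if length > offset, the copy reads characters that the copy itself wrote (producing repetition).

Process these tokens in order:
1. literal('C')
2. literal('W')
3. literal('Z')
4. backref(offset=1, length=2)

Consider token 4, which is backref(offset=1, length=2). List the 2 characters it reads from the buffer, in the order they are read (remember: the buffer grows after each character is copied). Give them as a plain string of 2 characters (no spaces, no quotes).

Answer: ZZ

Derivation:
Token 1: literal('C'). Output: "C"
Token 2: literal('W'). Output: "CW"
Token 3: literal('Z'). Output: "CWZ"
Token 4: backref(off=1, len=2). Buffer before: "CWZ" (len 3)
  byte 1: read out[2]='Z', append. Buffer now: "CWZZ"
  byte 2: read out[3]='Z', append. Buffer now: "CWZZZ"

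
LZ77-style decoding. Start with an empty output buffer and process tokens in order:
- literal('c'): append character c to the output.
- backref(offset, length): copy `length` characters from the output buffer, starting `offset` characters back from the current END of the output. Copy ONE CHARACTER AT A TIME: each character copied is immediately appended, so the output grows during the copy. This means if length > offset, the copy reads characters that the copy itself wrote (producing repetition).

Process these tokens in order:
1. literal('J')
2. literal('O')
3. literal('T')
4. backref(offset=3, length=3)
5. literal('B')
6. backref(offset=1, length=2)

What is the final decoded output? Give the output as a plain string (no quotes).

Answer: JOTJOTBBB

Derivation:
Token 1: literal('J'). Output: "J"
Token 2: literal('O'). Output: "JO"
Token 3: literal('T'). Output: "JOT"
Token 4: backref(off=3, len=3). Copied 'JOT' from pos 0. Output: "JOTJOT"
Token 5: literal('B'). Output: "JOTJOTB"
Token 6: backref(off=1, len=2) (overlapping!). Copied 'BB' from pos 6. Output: "JOTJOTBBB"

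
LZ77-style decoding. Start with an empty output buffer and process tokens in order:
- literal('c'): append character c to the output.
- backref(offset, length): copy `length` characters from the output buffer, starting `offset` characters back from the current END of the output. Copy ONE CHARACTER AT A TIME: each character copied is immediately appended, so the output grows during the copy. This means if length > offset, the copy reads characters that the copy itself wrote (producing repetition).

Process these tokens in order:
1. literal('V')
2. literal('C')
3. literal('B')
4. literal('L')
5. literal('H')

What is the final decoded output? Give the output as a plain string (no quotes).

Token 1: literal('V'). Output: "V"
Token 2: literal('C'). Output: "VC"
Token 3: literal('B'). Output: "VCB"
Token 4: literal('L'). Output: "VCBL"
Token 5: literal('H'). Output: "VCBLH"

Answer: VCBLH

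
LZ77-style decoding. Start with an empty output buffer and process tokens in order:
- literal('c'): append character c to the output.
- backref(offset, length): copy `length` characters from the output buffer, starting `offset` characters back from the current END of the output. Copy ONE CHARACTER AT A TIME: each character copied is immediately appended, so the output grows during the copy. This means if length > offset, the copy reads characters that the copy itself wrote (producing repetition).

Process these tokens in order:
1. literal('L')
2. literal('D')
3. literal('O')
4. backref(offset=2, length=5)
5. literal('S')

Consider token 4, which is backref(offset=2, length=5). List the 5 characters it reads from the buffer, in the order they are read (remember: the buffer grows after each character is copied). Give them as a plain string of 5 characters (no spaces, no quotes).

Answer: DODOD

Derivation:
Token 1: literal('L'). Output: "L"
Token 2: literal('D'). Output: "LD"
Token 3: literal('O'). Output: "LDO"
Token 4: backref(off=2, len=5). Buffer before: "LDO" (len 3)
  byte 1: read out[1]='D', append. Buffer now: "LDOD"
  byte 2: read out[2]='O', append. Buffer now: "LDODO"
  byte 3: read out[3]='D', append. Buffer now: "LDODOD"
  byte 4: read out[4]='O', append. Buffer now: "LDODODO"
  byte 5: read out[5]='D', append. Buffer now: "LDODODOD"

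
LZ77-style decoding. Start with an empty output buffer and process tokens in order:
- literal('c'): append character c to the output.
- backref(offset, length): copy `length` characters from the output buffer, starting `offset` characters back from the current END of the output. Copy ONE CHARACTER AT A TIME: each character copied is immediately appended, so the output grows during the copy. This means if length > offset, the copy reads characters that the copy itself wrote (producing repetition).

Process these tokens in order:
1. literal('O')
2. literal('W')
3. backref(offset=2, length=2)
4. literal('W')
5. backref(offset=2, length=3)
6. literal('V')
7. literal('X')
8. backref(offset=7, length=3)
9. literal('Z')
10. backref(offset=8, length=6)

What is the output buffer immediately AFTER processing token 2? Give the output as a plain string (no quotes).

Token 1: literal('O'). Output: "O"
Token 2: literal('W'). Output: "OW"

Answer: OW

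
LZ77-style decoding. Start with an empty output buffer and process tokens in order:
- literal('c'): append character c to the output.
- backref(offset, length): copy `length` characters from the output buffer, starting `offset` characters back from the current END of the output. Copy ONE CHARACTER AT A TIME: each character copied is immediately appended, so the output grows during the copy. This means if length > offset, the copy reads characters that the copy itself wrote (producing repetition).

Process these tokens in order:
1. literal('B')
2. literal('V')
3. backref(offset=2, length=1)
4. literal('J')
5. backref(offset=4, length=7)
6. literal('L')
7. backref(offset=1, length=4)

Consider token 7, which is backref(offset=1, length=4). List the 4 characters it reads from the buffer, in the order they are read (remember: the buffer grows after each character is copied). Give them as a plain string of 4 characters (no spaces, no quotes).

Token 1: literal('B'). Output: "B"
Token 2: literal('V'). Output: "BV"
Token 3: backref(off=2, len=1). Copied 'B' from pos 0. Output: "BVB"
Token 4: literal('J'). Output: "BVBJ"
Token 5: backref(off=4, len=7) (overlapping!). Copied 'BVBJBVB' from pos 0. Output: "BVBJBVBJBVB"
Token 6: literal('L'). Output: "BVBJBVBJBVBL"
Token 7: backref(off=1, len=4). Buffer before: "BVBJBVBJBVBL" (len 12)
  byte 1: read out[11]='L', append. Buffer now: "BVBJBVBJBVBLL"
  byte 2: read out[12]='L', append. Buffer now: "BVBJBVBJBVBLLL"
  byte 3: read out[13]='L', append. Buffer now: "BVBJBVBJBVBLLLL"
  byte 4: read out[14]='L', append. Buffer now: "BVBJBVBJBVBLLLLL"

Answer: LLLL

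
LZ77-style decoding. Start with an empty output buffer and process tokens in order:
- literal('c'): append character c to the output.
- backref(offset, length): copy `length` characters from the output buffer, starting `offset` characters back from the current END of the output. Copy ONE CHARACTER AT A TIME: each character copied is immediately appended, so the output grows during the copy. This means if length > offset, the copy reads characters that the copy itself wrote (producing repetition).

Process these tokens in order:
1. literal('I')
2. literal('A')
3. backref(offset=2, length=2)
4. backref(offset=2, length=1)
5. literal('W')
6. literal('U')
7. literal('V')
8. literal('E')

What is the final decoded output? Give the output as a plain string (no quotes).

Answer: IAIAIWUVE

Derivation:
Token 1: literal('I'). Output: "I"
Token 2: literal('A'). Output: "IA"
Token 3: backref(off=2, len=2). Copied 'IA' from pos 0. Output: "IAIA"
Token 4: backref(off=2, len=1). Copied 'I' from pos 2. Output: "IAIAI"
Token 5: literal('W'). Output: "IAIAIW"
Token 6: literal('U'). Output: "IAIAIWU"
Token 7: literal('V'). Output: "IAIAIWUV"
Token 8: literal('E'). Output: "IAIAIWUVE"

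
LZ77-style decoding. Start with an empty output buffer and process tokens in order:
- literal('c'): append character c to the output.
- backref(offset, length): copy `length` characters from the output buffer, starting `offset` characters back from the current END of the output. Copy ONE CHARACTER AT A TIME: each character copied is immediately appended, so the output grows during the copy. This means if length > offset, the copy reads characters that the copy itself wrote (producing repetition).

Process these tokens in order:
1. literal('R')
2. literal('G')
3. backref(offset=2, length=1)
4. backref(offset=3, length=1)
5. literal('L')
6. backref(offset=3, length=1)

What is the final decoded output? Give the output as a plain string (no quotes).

Token 1: literal('R'). Output: "R"
Token 2: literal('G'). Output: "RG"
Token 3: backref(off=2, len=1). Copied 'R' from pos 0. Output: "RGR"
Token 4: backref(off=3, len=1). Copied 'R' from pos 0. Output: "RGRR"
Token 5: literal('L'). Output: "RGRRL"
Token 6: backref(off=3, len=1). Copied 'R' from pos 2. Output: "RGRRLR"

Answer: RGRRLR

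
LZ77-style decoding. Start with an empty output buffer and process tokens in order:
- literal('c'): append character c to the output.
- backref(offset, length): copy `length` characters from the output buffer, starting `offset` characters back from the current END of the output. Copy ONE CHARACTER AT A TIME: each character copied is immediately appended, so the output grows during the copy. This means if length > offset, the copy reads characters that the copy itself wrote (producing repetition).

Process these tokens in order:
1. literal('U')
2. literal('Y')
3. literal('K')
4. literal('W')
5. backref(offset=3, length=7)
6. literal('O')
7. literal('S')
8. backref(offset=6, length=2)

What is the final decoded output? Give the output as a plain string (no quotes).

Token 1: literal('U'). Output: "U"
Token 2: literal('Y'). Output: "UY"
Token 3: literal('K'). Output: "UYK"
Token 4: literal('W'). Output: "UYKW"
Token 5: backref(off=3, len=7) (overlapping!). Copied 'YKWYKWY' from pos 1. Output: "UYKWYKWYKWY"
Token 6: literal('O'). Output: "UYKWYKWYKWYO"
Token 7: literal('S'). Output: "UYKWYKWYKWYOS"
Token 8: backref(off=6, len=2). Copied 'YK' from pos 7. Output: "UYKWYKWYKWYOSYK"

Answer: UYKWYKWYKWYOSYK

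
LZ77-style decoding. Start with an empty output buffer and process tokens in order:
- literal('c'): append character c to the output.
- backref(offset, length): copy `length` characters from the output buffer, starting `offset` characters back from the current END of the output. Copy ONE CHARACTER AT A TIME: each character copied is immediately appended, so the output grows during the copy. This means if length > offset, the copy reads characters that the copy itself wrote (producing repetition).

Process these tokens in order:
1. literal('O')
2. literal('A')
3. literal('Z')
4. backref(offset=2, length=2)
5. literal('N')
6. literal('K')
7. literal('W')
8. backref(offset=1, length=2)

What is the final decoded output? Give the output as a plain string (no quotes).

Answer: OAZAZNKWWW

Derivation:
Token 1: literal('O'). Output: "O"
Token 2: literal('A'). Output: "OA"
Token 3: literal('Z'). Output: "OAZ"
Token 4: backref(off=2, len=2). Copied 'AZ' from pos 1. Output: "OAZAZ"
Token 5: literal('N'). Output: "OAZAZN"
Token 6: literal('K'). Output: "OAZAZNK"
Token 7: literal('W'). Output: "OAZAZNKW"
Token 8: backref(off=1, len=2) (overlapping!). Copied 'WW' from pos 7. Output: "OAZAZNKWWW"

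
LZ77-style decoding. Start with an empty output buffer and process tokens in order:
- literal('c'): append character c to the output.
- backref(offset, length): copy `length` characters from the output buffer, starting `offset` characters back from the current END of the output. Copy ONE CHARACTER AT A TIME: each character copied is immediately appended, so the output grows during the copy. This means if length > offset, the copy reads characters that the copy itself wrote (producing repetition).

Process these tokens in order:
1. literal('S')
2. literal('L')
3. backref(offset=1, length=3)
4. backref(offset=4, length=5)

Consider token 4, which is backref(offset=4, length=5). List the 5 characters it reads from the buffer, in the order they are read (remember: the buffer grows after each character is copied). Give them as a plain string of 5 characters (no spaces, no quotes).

Answer: LLLLL

Derivation:
Token 1: literal('S'). Output: "S"
Token 2: literal('L'). Output: "SL"
Token 3: backref(off=1, len=3) (overlapping!). Copied 'LLL' from pos 1. Output: "SLLLL"
Token 4: backref(off=4, len=5). Buffer before: "SLLLL" (len 5)
  byte 1: read out[1]='L', append. Buffer now: "SLLLLL"
  byte 2: read out[2]='L', append. Buffer now: "SLLLLLL"
  byte 3: read out[3]='L', append. Buffer now: "SLLLLLLL"
  byte 4: read out[4]='L', append. Buffer now: "SLLLLLLLL"
  byte 5: read out[5]='L', append. Buffer now: "SLLLLLLLLL"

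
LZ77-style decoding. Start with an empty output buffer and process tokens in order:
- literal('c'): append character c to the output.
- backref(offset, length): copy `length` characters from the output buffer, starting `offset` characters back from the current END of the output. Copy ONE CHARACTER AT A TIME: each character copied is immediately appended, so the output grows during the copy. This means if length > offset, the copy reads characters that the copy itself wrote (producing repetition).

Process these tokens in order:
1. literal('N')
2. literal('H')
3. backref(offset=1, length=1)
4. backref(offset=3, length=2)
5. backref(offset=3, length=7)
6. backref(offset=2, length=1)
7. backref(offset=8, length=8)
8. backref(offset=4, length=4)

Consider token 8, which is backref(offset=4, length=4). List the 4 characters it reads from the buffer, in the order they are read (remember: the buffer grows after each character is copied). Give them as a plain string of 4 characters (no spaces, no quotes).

Token 1: literal('N'). Output: "N"
Token 2: literal('H'). Output: "NH"
Token 3: backref(off=1, len=1). Copied 'H' from pos 1. Output: "NHH"
Token 4: backref(off=3, len=2). Copied 'NH' from pos 0. Output: "NHHNH"
Token 5: backref(off=3, len=7) (overlapping!). Copied 'HNHHNHH' from pos 2. Output: "NHHNHHNHHNHH"
Token 6: backref(off=2, len=1). Copied 'H' from pos 10. Output: "NHHNHHNHHNHHH"
Token 7: backref(off=8, len=8). Copied 'HNHHNHHH' from pos 5. Output: "NHHNHHNHHNHHHHNHHNHHH"
Token 8: backref(off=4, len=4). Buffer before: "NHHNHHNHHNHHHHNHHNHHH" (len 21)
  byte 1: read out[17]='N', append. Buffer now: "NHHNHHNHHNHHHHNHHNHHHN"
  byte 2: read out[18]='H', append. Buffer now: "NHHNHHNHHNHHHHNHHNHHHNH"
  byte 3: read out[19]='H', append. Buffer now: "NHHNHHNHHNHHHHNHHNHHHNHH"
  byte 4: read out[20]='H', append. Buffer now: "NHHNHHNHHNHHHHNHHNHHHNHHH"

Answer: NHHH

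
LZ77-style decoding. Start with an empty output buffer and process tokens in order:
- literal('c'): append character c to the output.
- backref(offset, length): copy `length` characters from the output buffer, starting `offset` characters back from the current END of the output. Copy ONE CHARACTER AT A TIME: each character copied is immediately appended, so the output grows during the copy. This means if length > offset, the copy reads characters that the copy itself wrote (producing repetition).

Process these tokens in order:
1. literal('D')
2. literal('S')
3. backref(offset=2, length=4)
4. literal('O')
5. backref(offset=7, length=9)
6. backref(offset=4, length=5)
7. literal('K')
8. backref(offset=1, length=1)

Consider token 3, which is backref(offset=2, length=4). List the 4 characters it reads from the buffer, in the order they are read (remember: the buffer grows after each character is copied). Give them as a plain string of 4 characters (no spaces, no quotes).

Token 1: literal('D'). Output: "D"
Token 2: literal('S'). Output: "DS"
Token 3: backref(off=2, len=4). Buffer before: "DS" (len 2)
  byte 1: read out[0]='D', append. Buffer now: "DSD"
  byte 2: read out[1]='S', append. Buffer now: "DSDS"
  byte 3: read out[2]='D', append. Buffer now: "DSDSD"
  byte 4: read out[3]='S', append. Buffer now: "DSDSDS"

Answer: DSDS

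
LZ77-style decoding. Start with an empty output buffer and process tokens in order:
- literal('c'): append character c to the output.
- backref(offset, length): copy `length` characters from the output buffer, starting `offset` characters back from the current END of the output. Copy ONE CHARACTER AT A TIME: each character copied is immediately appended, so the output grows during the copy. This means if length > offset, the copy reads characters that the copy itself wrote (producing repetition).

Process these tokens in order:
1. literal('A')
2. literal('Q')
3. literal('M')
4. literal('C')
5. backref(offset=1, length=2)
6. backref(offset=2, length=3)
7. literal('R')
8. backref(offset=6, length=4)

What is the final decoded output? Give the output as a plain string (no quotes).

Answer: AQMCCCCCCRCCCC

Derivation:
Token 1: literal('A'). Output: "A"
Token 2: literal('Q'). Output: "AQ"
Token 3: literal('M'). Output: "AQM"
Token 4: literal('C'). Output: "AQMC"
Token 5: backref(off=1, len=2) (overlapping!). Copied 'CC' from pos 3. Output: "AQMCCC"
Token 6: backref(off=2, len=3) (overlapping!). Copied 'CCC' from pos 4. Output: "AQMCCCCCC"
Token 7: literal('R'). Output: "AQMCCCCCCR"
Token 8: backref(off=6, len=4). Copied 'CCCC' from pos 4. Output: "AQMCCCCCCRCCCC"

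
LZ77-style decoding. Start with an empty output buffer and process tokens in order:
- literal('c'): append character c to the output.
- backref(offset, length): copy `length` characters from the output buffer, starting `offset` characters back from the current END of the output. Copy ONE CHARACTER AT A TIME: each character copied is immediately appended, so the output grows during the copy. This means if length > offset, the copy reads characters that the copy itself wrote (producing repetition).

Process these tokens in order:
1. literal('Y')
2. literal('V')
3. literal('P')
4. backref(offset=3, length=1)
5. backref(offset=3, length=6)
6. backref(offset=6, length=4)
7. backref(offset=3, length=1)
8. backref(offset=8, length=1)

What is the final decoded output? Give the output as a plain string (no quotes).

Token 1: literal('Y'). Output: "Y"
Token 2: literal('V'). Output: "YV"
Token 3: literal('P'). Output: "YVP"
Token 4: backref(off=3, len=1). Copied 'Y' from pos 0. Output: "YVPY"
Token 5: backref(off=3, len=6) (overlapping!). Copied 'VPYVPY' from pos 1. Output: "YVPYVPYVPY"
Token 6: backref(off=6, len=4). Copied 'VPYV' from pos 4. Output: "YVPYVPYVPYVPYV"
Token 7: backref(off=3, len=1). Copied 'P' from pos 11. Output: "YVPYVPYVPYVPYVP"
Token 8: backref(off=8, len=1). Copied 'V' from pos 7. Output: "YVPYVPYVPYVPYVPV"

Answer: YVPYVPYVPYVPYVPV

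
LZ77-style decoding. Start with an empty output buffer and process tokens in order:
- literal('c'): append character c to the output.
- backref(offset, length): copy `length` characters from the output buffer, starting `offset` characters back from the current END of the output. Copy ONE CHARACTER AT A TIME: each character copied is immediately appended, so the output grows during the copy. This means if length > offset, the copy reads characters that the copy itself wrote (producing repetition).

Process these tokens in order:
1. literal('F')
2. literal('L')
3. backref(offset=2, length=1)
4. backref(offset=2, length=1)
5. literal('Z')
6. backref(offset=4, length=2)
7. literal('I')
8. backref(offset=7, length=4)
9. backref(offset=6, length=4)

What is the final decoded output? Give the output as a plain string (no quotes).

Token 1: literal('F'). Output: "F"
Token 2: literal('L'). Output: "FL"
Token 3: backref(off=2, len=1). Copied 'F' from pos 0. Output: "FLF"
Token 4: backref(off=2, len=1). Copied 'L' from pos 1. Output: "FLFL"
Token 5: literal('Z'). Output: "FLFLZ"
Token 6: backref(off=4, len=2). Copied 'LF' from pos 1. Output: "FLFLZLF"
Token 7: literal('I'). Output: "FLFLZLFI"
Token 8: backref(off=7, len=4). Copied 'LFLZ' from pos 1. Output: "FLFLZLFILFLZ"
Token 9: backref(off=6, len=4). Copied 'FILF' from pos 6. Output: "FLFLZLFILFLZFILF"

Answer: FLFLZLFILFLZFILF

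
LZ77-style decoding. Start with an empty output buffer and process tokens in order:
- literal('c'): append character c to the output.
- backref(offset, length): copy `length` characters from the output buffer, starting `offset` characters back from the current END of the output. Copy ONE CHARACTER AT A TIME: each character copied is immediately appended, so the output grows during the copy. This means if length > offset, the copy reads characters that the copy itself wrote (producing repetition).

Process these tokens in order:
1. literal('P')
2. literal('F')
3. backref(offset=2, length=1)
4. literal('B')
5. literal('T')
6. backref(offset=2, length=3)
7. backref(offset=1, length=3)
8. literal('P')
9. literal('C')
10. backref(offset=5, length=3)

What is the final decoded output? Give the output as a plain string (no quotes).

Answer: PFPBTBTBBBBPCBBB

Derivation:
Token 1: literal('P'). Output: "P"
Token 2: literal('F'). Output: "PF"
Token 3: backref(off=2, len=1). Copied 'P' from pos 0. Output: "PFP"
Token 4: literal('B'). Output: "PFPB"
Token 5: literal('T'). Output: "PFPBT"
Token 6: backref(off=2, len=3) (overlapping!). Copied 'BTB' from pos 3. Output: "PFPBTBTB"
Token 7: backref(off=1, len=3) (overlapping!). Copied 'BBB' from pos 7. Output: "PFPBTBTBBBB"
Token 8: literal('P'). Output: "PFPBTBTBBBBP"
Token 9: literal('C'). Output: "PFPBTBTBBBBPC"
Token 10: backref(off=5, len=3). Copied 'BBB' from pos 8. Output: "PFPBTBTBBBBPCBBB"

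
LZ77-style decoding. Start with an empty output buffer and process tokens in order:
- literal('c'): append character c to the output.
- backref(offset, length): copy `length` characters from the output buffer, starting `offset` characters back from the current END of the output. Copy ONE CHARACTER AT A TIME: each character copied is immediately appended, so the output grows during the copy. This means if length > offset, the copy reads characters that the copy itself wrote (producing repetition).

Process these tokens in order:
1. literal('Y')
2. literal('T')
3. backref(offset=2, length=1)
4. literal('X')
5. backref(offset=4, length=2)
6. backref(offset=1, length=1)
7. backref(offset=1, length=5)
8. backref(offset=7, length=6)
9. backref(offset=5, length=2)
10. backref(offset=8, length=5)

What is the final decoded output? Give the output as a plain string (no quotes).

Answer: YTYXYTTTTTTTTTTTTTTTTTTTT

Derivation:
Token 1: literal('Y'). Output: "Y"
Token 2: literal('T'). Output: "YT"
Token 3: backref(off=2, len=1). Copied 'Y' from pos 0. Output: "YTY"
Token 4: literal('X'). Output: "YTYX"
Token 5: backref(off=4, len=2). Copied 'YT' from pos 0. Output: "YTYXYT"
Token 6: backref(off=1, len=1). Copied 'T' from pos 5. Output: "YTYXYTT"
Token 7: backref(off=1, len=5) (overlapping!). Copied 'TTTTT' from pos 6. Output: "YTYXYTTTTTTT"
Token 8: backref(off=7, len=6). Copied 'TTTTTT' from pos 5. Output: "YTYXYTTTTTTTTTTTTT"
Token 9: backref(off=5, len=2). Copied 'TT' from pos 13. Output: "YTYXYTTTTTTTTTTTTTTT"
Token 10: backref(off=8, len=5). Copied 'TTTTT' from pos 12. Output: "YTYXYTTTTTTTTTTTTTTTTTTTT"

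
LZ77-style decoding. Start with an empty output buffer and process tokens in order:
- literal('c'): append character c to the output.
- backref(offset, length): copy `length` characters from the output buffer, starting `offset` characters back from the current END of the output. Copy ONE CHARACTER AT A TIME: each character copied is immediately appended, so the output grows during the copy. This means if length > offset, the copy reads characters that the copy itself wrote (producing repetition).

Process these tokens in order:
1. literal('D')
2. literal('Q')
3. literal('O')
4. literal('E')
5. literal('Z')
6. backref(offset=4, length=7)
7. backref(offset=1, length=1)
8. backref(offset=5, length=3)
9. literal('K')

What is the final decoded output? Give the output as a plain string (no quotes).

Token 1: literal('D'). Output: "D"
Token 2: literal('Q'). Output: "DQ"
Token 3: literal('O'). Output: "DQO"
Token 4: literal('E'). Output: "DQOE"
Token 5: literal('Z'). Output: "DQOEZ"
Token 6: backref(off=4, len=7) (overlapping!). Copied 'QOEZQOE' from pos 1. Output: "DQOEZQOEZQOE"
Token 7: backref(off=1, len=1). Copied 'E' from pos 11. Output: "DQOEZQOEZQOEE"
Token 8: backref(off=5, len=3). Copied 'ZQO' from pos 8. Output: "DQOEZQOEZQOEEZQO"
Token 9: literal('K'). Output: "DQOEZQOEZQOEEZQOK"

Answer: DQOEZQOEZQOEEZQOK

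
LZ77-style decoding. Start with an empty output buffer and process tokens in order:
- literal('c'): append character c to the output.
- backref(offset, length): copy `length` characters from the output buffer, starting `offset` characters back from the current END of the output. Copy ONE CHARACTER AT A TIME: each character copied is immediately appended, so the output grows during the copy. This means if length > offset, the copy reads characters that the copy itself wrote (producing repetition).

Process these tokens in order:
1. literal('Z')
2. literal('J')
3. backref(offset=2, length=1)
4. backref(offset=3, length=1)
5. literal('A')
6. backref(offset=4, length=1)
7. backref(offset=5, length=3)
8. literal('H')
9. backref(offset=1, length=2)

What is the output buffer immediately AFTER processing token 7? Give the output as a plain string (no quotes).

Token 1: literal('Z'). Output: "Z"
Token 2: literal('J'). Output: "ZJ"
Token 3: backref(off=2, len=1). Copied 'Z' from pos 0. Output: "ZJZ"
Token 4: backref(off=3, len=1). Copied 'Z' from pos 0. Output: "ZJZZ"
Token 5: literal('A'). Output: "ZJZZA"
Token 6: backref(off=4, len=1). Copied 'J' from pos 1. Output: "ZJZZAJ"
Token 7: backref(off=5, len=3). Copied 'JZZ' from pos 1. Output: "ZJZZAJJZZ"

Answer: ZJZZAJJZZ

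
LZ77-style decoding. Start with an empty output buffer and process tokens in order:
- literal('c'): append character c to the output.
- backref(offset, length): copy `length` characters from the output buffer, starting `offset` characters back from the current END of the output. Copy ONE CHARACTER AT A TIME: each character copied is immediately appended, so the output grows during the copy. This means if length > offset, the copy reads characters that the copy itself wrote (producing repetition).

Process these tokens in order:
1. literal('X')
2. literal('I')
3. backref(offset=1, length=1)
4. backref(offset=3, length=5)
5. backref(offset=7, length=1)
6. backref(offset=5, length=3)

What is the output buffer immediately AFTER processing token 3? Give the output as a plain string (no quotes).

Answer: XII

Derivation:
Token 1: literal('X'). Output: "X"
Token 2: literal('I'). Output: "XI"
Token 3: backref(off=1, len=1). Copied 'I' from pos 1. Output: "XII"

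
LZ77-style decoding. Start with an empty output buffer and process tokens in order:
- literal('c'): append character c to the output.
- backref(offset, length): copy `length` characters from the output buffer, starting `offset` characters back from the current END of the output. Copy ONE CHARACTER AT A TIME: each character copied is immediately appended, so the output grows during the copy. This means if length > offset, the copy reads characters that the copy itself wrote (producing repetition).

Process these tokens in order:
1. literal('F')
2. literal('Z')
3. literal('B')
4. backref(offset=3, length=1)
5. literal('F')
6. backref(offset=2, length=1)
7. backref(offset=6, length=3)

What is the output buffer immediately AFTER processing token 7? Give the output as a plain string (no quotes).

Answer: FZBFFFFZB

Derivation:
Token 1: literal('F'). Output: "F"
Token 2: literal('Z'). Output: "FZ"
Token 3: literal('B'). Output: "FZB"
Token 4: backref(off=3, len=1). Copied 'F' from pos 0. Output: "FZBF"
Token 5: literal('F'). Output: "FZBFF"
Token 6: backref(off=2, len=1). Copied 'F' from pos 3. Output: "FZBFFF"
Token 7: backref(off=6, len=3). Copied 'FZB' from pos 0. Output: "FZBFFFFZB"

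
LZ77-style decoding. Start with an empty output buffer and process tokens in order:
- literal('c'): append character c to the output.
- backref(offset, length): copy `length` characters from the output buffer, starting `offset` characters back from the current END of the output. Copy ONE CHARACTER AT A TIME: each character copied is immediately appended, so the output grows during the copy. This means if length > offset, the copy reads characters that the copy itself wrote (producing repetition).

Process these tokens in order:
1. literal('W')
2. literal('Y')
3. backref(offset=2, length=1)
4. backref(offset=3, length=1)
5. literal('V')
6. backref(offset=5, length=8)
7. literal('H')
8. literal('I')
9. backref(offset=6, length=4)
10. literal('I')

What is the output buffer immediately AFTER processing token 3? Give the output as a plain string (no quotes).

Token 1: literal('W'). Output: "W"
Token 2: literal('Y'). Output: "WY"
Token 3: backref(off=2, len=1). Copied 'W' from pos 0. Output: "WYW"

Answer: WYW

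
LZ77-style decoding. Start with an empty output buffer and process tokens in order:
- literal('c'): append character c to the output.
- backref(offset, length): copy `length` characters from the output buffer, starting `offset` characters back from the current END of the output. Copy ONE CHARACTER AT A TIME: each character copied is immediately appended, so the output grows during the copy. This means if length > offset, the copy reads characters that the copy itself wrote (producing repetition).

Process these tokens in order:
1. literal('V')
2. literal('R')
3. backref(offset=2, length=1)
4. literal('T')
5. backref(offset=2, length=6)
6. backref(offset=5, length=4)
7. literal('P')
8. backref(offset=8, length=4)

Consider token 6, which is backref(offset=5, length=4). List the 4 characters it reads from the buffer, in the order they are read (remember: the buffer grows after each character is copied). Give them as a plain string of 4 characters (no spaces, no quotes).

Answer: TVTV

Derivation:
Token 1: literal('V'). Output: "V"
Token 2: literal('R'). Output: "VR"
Token 3: backref(off=2, len=1). Copied 'V' from pos 0. Output: "VRV"
Token 4: literal('T'). Output: "VRVT"
Token 5: backref(off=2, len=6) (overlapping!). Copied 'VTVTVT' from pos 2. Output: "VRVTVTVTVT"
Token 6: backref(off=5, len=4). Buffer before: "VRVTVTVTVT" (len 10)
  byte 1: read out[5]='T', append. Buffer now: "VRVTVTVTVTT"
  byte 2: read out[6]='V', append. Buffer now: "VRVTVTVTVTTV"
  byte 3: read out[7]='T', append. Buffer now: "VRVTVTVTVTTVT"
  byte 4: read out[8]='V', append. Buffer now: "VRVTVTVTVTTVTV"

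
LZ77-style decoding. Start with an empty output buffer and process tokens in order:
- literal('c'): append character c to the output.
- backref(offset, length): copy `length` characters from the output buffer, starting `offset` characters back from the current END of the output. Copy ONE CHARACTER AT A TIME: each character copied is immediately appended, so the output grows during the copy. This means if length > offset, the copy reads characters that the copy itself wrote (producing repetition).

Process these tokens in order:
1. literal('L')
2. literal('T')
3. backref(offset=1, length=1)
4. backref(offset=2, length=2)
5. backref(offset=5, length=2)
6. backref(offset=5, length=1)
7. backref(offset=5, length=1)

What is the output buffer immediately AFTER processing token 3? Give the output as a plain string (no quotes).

Token 1: literal('L'). Output: "L"
Token 2: literal('T'). Output: "LT"
Token 3: backref(off=1, len=1). Copied 'T' from pos 1. Output: "LTT"

Answer: LTT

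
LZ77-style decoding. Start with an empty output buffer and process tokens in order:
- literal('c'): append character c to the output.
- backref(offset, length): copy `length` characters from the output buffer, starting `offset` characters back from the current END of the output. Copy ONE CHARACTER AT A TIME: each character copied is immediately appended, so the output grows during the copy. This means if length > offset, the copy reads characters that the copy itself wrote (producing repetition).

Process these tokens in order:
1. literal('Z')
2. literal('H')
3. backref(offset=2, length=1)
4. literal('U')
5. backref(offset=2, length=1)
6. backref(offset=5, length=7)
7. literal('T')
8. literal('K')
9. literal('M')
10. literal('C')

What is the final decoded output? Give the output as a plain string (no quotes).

Token 1: literal('Z'). Output: "Z"
Token 2: literal('H'). Output: "ZH"
Token 3: backref(off=2, len=1). Copied 'Z' from pos 0. Output: "ZHZ"
Token 4: literal('U'). Output: "ZHZU"
Token 5: backref(off=2, len=1). Copied 'Z' from pos 2. Output: "ZHZUZ"
Token 6: backref(off=5, len=7) (overlapping!). Copied 'ZHZUZZH' from pos 0. Output: "ZHZUZZHZUZZH"
Token 7: literal('T'). Output: "ZHZUZZHZUZZHT"
Token 8: literal('K'). Output: "ZHZUZZHZUZZHTK"
Token 9: literal('M'). Output: "ZHZUZZHZUZZHTKM"
Token 10: literal('C'). Output: "ZHZUZZHZUZZHTKMC"

Answer: ZHZUZZHZUZZHTKMC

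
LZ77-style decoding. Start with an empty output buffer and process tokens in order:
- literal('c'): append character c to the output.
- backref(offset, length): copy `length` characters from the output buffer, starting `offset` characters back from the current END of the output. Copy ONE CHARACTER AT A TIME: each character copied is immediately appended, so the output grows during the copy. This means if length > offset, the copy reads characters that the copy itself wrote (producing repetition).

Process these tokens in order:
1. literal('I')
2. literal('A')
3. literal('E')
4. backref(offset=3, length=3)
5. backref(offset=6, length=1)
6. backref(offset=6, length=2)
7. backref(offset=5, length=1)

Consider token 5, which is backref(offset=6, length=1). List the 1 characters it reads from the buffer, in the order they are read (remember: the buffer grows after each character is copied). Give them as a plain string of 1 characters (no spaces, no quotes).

Answer: I

Derivation:
Token 1: literal('I'). Output: "I"
Token 2: literal('A'). Output: "IA"
Token 3: literal('E'). Output: "IAE"
Token 4: backref(off=3, len=3). Copied 'IAE' from pos 0. Output: "IAEIAE"
Token 5: backref(off=6, len=1). Buffer before: "IAEIAE" (len 6)
  byte 1: read out[0]='I', append. Buffer now: "IAEIAEI"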